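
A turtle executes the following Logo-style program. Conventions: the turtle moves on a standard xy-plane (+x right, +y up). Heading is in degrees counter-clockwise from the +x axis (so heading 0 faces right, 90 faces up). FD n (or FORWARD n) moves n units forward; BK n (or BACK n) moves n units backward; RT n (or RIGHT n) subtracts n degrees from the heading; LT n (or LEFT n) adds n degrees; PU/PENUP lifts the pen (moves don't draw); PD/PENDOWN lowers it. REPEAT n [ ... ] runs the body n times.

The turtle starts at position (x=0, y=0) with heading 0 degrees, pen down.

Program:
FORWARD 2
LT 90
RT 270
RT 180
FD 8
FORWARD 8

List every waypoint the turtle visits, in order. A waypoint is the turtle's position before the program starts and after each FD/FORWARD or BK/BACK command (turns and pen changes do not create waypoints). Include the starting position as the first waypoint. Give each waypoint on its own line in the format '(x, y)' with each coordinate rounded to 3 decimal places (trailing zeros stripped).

Answer: (0, 0)
(2, 0)
(10, 0)
(18, 0)

Derivation:
Executing turtle program step by step:
Start: pos=(0,0), heading=0, pen down
FD 2: (0,0) -> (2,0) [heading=0, draw]
LT 90: heading 0 -> 90
RT 270: heading 90 -> 180
RT 180: heading 180 -> 0
FD 8: (2,0) -> (10,0) [heading=0, draw]
FD 8: (10,0) -> (18,0) [heading=0, draw]
Final: pos=(18,0), heading=0, 3 segment(s) drawn
Waypoints (4 total):
(0, 0)
(2, 0)
(10, 0)
(18, 0)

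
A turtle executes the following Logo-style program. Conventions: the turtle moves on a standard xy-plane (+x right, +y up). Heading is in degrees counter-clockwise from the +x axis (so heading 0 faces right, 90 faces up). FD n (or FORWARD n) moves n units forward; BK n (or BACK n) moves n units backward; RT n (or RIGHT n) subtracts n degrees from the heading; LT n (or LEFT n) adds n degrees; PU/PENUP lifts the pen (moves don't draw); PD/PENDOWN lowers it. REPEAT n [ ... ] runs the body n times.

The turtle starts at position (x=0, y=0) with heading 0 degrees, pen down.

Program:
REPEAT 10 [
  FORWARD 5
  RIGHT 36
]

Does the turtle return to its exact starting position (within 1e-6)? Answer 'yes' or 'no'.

Executing turtle program step by step:
Start: pos=(0,0), heading=0, pen down
REPEAT 10 [
  -- iteration 1/10 --
  FD 5: (0,0) -> (5,0) [heading=0, draw]
  RT 36: heading 0 -> 324
  -- iteration 2/10 --
  FD 5: (5,0) -> (9.045,-2.939) [heading=324, draw]
  RT 36: heading 324 -> 288
  -- iteration 3/10 --
  FD 5: (9.045,-2.939) -> (10.59,-7.694) [heading=288, draw]
  RT 36: heading 288 -> 252
  -- iteration 4/10 --
  FD 5: (10.59,-7.694) -> (9.045,-12.449) [heading=252, draw]
  RT 36: heading 252 -> 216
  -- iteration 5/10 --
  FD 5: (9.045,-12.449) -> (5,-15.388) [heading=216, draw]
  RT 36: heading 216 -> 180
  -- iteration 6/10 --
  FD 5: (5,-15.388) -> (0,-15.388) [heading=180, draw]
  RT 36: heading 180 -> 144
  -- iteration 7/10 --
  FD 5: (0,-15.388) -> (-4.045,-12.449) [heading=144, draw]
  RT 36: heading 144 -> 108
  -- iteration 8/10 --
  FD 5: (-4.045,-12.449) -> (-5.59,-7.694) [heading=108, draw]
  RT 36: heading 108 -> 72
  -- iteration 9/10 --
  FD 5: (-5.59,-7.694) -> (-4.045,-2.939) [heading=72, draw]
  RT 36: heading 72 -> 36
  -- iteration 10/10 --
  FD 5: (-4.045,-2.939) -> (0,0) [heading=36, draw]
  RT 36: heading 36 -> 0
]
Final: pos=(0,0), heading=0, 10 segment(s) drawn

Start position: (0, 0)
Final position: (0, 0)
Distance = 0; < 1e-6 -> CLOSED

Answer: yes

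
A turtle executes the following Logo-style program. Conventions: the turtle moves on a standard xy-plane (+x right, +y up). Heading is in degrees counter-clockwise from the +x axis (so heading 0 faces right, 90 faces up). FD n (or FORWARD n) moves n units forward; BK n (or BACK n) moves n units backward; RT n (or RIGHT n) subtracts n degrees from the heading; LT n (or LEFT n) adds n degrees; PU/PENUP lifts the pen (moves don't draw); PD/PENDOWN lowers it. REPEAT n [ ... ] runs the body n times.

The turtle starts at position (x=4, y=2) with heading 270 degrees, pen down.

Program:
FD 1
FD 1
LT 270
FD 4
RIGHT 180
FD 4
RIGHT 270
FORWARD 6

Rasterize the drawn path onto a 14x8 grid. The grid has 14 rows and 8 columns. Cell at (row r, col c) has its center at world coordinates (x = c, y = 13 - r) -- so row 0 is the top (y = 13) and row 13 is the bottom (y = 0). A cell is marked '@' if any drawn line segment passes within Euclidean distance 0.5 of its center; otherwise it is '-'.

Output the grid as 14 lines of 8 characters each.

Segment 0: (4,2) -> (4,1)
Segment 1: (4,1) -> (4,0)
Segment 2: (4,0) -> (0,0)
Segment 3: (0,0) -> (4,0)
Segment 4: (4,0) -> (4,6)

Answer: --------
--------
--------
--------
--------
--------
--------
----@---
----@---
----@---
----@---
----@---
----@---
@@@@@---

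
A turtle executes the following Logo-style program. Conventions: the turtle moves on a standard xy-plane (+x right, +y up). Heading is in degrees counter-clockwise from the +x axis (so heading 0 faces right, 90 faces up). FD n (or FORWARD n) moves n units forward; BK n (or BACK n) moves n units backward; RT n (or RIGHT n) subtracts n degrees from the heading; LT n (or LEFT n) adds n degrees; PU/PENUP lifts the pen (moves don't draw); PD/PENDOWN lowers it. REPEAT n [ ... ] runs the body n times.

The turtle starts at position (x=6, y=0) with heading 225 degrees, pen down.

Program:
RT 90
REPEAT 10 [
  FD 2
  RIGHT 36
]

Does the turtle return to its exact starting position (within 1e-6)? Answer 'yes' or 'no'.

Executing turtle program step by step:
Start: pos=(6,0), heading=225, pen down
RT 90: heading 225 -> 135
REPEAT 10 [
  -- iteration 1/10 --
  FD 2: (6,0) -> (4.586,1.414) [heading=135, draw]
  RT 36: heading 135 -> 99
  -- iteration 2/10 --
  FD 2: (4.586,1.414) -> (4.273,3.39) [heading=99, draw]
  RT 36: heading 99 -> 63
  -- iteration 3/10 --
  FD 2: (4.273,3.39) -> (5.181,5.172) [heading=63, draw]
  RT 36: heading 63 -> 27
  -- iteration 4/10 --
  FD 2: (5.181,5.172) -> (6.963,6.08) [heading=27, draw]
  RT 36: heading 27 -> 351
  -- iteration 5/10 --
  FD 2: (6.963,6.08) -> (8.938,5.767) [heading=351, draw]
  RT 36: heading 351 -> 315
  -- iteration 6/10 --
  FD 2: (8.938,5.767) -> (10.353,4.353) [heading=315, draw]
  RT 36: heading 315 -> 279
  -- iteration 7/10 --
  FD 2: (10.353,4.353) -> (10.665,2.377) [heading=279, draw]
  RT 36: heading 279 -> 243
  -- iteration 8/10 --
  FD 2: (10.665,2.377) -> (9.757,0.595) [heading=243, draw]
  RT 36: heading 243 -> 207
  -- iteration 9/10 --
  FD 2: (9.757,0.595) -> (7.975,-0.313) [heading=207, draw]
  RT 36: heading 207 -> 171
  -- iteration 10/10 --
  FD 2: (7.975,-0.313) -> (6,0) [heading=171, draw]
  RT 36: heading 171 -> 135
]
Final: pos=(6,0), heading=135, 10 segment(s) drawn

Start position: (6, 0)
Final position: (6, 0)
Distance = 0; < 1e-6 -> CLOSED

Answer: yes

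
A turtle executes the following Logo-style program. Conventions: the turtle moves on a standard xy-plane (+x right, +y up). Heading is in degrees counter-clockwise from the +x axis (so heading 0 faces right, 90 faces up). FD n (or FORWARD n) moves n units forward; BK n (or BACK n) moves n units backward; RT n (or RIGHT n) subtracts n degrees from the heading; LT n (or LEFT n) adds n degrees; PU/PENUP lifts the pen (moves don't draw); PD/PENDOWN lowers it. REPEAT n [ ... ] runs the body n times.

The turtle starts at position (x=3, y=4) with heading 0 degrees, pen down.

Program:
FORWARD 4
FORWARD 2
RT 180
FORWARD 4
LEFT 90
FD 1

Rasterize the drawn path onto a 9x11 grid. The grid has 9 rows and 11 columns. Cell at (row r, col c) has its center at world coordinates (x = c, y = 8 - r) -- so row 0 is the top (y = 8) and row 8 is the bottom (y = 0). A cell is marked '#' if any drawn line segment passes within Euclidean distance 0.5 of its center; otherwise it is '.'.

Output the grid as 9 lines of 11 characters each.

Segment 0: (3,4) -> (7,4)
Segment 1: (7,4) -> (9,4)
Segment 2: (9,4) -> (5,4)
Segment 3: (5,4) -> (5,3)

Answer: ...........
...........
...........
...........
...#######.
.....#.....
...........
...........
...........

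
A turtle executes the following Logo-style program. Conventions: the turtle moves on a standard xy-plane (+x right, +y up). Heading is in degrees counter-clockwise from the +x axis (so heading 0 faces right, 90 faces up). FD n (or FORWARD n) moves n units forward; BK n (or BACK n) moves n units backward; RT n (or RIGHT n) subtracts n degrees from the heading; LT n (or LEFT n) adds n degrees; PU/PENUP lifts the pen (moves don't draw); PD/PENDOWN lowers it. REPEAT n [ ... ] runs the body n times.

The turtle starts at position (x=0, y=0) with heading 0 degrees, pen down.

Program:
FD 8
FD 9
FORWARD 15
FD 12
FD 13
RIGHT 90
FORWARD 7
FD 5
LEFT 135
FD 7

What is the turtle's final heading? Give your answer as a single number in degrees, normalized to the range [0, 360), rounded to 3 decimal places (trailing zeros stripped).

Answer: 45

Derivation:
Executing turtle program step by step:
Start: pos=(0,0), heading=0, pen down
FD 8: (0,0) -> (8,0) [heading=0, draw]
FD 9: (8,0) -> (17,0) [heading=0, draw]
FD 15: (17,0) -> (32,0) [heading=0, draw]
FD 12: (32,0) -> (44,0) [heading=0, draw]
FD 13: (44,0) -> (57,0) [heading=0, draw]
RT 90: heading 0 -> 270
FD 7: (57,0) -> (57,-7) [heading=270, draw]
FD 5: (57,-7) -> (57,-12) [heading=270, draw]
LT 135: heading 270 -> 45
FD 7: (57,-12) -> (61.95,-7.05) [heading=45, draw]
Final: pos=(61.95,-7.05), heading=45, 8 segment(s) drawn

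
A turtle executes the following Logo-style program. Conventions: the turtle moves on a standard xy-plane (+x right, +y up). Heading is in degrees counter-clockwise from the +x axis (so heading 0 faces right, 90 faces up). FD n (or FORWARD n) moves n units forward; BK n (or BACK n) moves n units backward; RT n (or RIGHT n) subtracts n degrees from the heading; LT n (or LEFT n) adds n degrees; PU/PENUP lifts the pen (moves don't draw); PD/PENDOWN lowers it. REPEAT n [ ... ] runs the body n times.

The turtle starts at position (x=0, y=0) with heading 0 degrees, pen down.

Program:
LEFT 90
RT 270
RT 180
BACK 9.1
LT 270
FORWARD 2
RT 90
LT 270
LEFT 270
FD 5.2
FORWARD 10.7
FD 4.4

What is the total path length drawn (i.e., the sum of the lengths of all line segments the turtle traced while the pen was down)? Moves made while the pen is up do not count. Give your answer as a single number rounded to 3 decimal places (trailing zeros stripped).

Answer: 31.4

Derivation:
Executing turtle program step by step:
Start: pos=(0,0), heading=0, pen down
LT 90: heading 0 -> 90
RT 270: heading 90 -> 180
RT 180: heading 180 -> 0
BK 9.1: (0,0) -> (-9.1,0) [heading=0, draw]
LT 270: heading 0 -> 270
FD 2: (-9.1,0) -> (-9.1,-2) [heading=270, draw]
RT 90: heading 270 -> 180
LT 270: heading 180 -> 90
LT 270: heading 90 -> 0
FD 5.2: (-9.1,-2) -> (-3.9,-2) [heading=0, draw]
FD 10.7: (-3.9,-2) -> (6.8,-2) [heading=0, draw]
FD 4.4: (6.8,-2) -> (11.2,-2) [heading=0, draw]
Final: pos=(11.2,-2), heading=0, 5 segment(s) drawn

Segment lengths:
  seg 1: (0,0) -> (-9.1,0), length = 9.1
  seg 2: (-9.1,0) -> (-9.1,-2), length = 2
  seg 3: (-9.1,-2) -> (-3.9,-2), length = 5.2
  seg 4: (-3.9,-2) -> (6.8,-2), length = 10.7
  seg 5: (6.8,-2) -> (11.2,-2), length = 4.4
Total = 31.4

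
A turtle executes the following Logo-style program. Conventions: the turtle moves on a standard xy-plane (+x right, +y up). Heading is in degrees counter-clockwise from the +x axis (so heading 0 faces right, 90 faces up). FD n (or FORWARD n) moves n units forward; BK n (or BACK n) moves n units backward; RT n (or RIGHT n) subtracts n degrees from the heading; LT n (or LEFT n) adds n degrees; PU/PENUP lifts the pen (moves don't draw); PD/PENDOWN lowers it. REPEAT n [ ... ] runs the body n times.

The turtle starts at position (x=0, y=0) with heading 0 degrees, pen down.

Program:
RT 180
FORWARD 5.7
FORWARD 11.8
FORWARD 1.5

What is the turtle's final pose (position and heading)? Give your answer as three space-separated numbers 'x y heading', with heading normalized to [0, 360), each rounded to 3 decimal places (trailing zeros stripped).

Answer: -19 0 180

Derivation:
Executing turtle program step by step:
Start: pos=(0,0), heading=0, pen down
RT 180: heading 0 -> 180
FD 5.7: (0,0) -> (-5.7,0) [heading=180, draw]
FD 11.8: (-5.7,0) -> (-17.5,0) [heading=180, draw]
FD 1.5: (-17.5,0) -> (-19,0) [heading=180, draw]
Final: pos=(-19,0), heading=180, 3 segment(s) drawn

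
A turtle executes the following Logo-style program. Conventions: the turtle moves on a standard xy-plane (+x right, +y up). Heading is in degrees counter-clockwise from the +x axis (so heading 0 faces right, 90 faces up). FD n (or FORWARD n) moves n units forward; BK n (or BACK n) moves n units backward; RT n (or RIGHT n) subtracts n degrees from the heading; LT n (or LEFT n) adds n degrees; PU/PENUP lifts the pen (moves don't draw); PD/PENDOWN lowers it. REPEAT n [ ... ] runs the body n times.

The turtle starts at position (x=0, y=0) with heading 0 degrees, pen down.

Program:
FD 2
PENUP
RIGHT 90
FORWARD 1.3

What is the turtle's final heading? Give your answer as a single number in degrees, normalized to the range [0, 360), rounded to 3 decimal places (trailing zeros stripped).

Answer: 270

Derivation:
Executing turtle program step by step:
Start: pos=(0,0), heading=0, pen down
FD 2: (0,0) -> (2,0) [heading=0, draw]
PU: pen up
RT 90: heading 0 -> 270
FD 1.3: (2,0) -> (2,-1.3) [heading=270, move]
Final: pos=(2,-1.3), heading=270, 1 segment(s) drawn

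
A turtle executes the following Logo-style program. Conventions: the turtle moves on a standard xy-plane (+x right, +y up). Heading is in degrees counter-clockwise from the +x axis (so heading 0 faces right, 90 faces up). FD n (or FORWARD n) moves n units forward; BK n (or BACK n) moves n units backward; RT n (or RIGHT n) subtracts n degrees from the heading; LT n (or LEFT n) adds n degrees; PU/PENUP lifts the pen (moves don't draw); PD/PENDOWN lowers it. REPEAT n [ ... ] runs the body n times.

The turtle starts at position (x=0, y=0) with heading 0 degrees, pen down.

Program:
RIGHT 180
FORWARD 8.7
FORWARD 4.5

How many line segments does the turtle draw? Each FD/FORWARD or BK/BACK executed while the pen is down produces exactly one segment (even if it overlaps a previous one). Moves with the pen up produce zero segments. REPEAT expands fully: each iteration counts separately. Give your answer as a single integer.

Answer: 2

Derivation:
Executing turtle program step by step:
Start: pos=(0,0), heading=0, pen down
RT 180: heading 0 -> 180
FD 8.7: (0,0) -> (-8.7,0) [heading=180, draw]
FD 4.5: (-8.7,0) -> (-13.2,0) [heading=180, draw]
Final: pos=(-13.2,0), heading=180, 2 segment(s) drawn
Segments drawn: 2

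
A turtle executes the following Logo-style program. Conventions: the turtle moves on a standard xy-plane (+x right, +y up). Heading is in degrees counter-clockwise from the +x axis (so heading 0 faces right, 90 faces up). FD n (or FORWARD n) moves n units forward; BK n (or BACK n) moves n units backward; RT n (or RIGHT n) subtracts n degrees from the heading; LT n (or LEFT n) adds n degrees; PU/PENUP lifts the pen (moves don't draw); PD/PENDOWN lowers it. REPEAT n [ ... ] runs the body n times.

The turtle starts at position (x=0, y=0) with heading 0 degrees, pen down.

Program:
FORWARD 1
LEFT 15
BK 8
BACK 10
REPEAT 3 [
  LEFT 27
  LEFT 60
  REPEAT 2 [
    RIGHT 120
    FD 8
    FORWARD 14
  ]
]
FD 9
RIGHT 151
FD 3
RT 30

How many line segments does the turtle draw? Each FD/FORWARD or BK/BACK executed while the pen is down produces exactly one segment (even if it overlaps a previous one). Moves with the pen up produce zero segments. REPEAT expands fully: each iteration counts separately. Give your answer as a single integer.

Answer: 17

Derivation:
Executing turtle program step by step:
Start: pos=(0,0), heading=0, pen down
FD 1: (0,0) -> (1,0) [heading=0, draw]
LT 15: heading 0 -> 15
BK 8: (1,0) -> (-6.727,-2.071) [heading=15, draw]
BK 10: (-6.727,-2.071) -> (-16.387,-4.659) [heading=15, draw]
REPEAT 3 [
  -- iteration 1/3 --
  LT 27: heading 15 -> 42
  LT 60: heading 42 -> 102
  REPEAT 2 [
    -- iteration 1/2 --
    RT 120: heading 102 -> 342
    FD 8: (-16.387,-4.659) -> (-8.778,-7.131) [heading=342, draw]
    FD 14: (-8.778,-7.131) -> (4.537,-11.457) [heading=342, draw]
    -- iteration 2/2 --
    RT 120: heading 342 -> 222
    FD 8: (4.537,-11.457) -> (-1.409,-16.81) [heading=222, draw]
    FD 14: (-1.409,-16.81) -> (-11.813,-26.178) [heading=222, draw]
  ]
  -- iteration 2/3 --
  LT 27: heading 222 -> 249
  LT 60: heading 249 -> 309
  REPEAT 2 [
    -- iteration 1/2 --
    RT 120: heading 309 -> 189
    FD 8: (-11.813,-26.178) -> (-19.714,-27.429) [heading=189, draw]
    FD 14: (-19.714,-27.429) -> (-33.542,-29.62) [heading=189, draw]
    -- iteration 2/2 --
    RT 120: heading 189 -> 69
    FD 8: (-33.542,-29.62) -> (-30.675,-22.151) [heading=69, draw]
    FD 14: (-30.675,-22.151) -> (-25.658,-9.081) [heading=69, draw]
  ]
  -- iteration 3/3 --
  LT 27: heading 69 -> 96
  LT 60: heading 96 -> 156
  REPEAT 2 [
    -- iteration 1/2 --
    RT 120: heading 156 -> 36
    FD 8: (-25.658,-9.081) -> (-19.186,-4.378) [heading=36, draw]
    FD 14: (-19.186,-4.378) -> (-7.859,3.85) [heading=36, draw]
    -- iteration 2/2 --
    RT 120: heading 36 -> 276
    FD 8: (-7.859,3.85) -> (-7.023,-4.106) [heading=276, draw]
    FD 14: (-7.023,-4.106) -> (-5.56,-18.029) [heading=276, draw]
  ]
]
FD 9: (-5.56,-18.029) -> (-4.619,-26.98) [heading=276, draw]
RT 151: heading 276 -> 125
FD 3: (-4.619,-26.98) -> (-6.34,-24.522) [heading=125, draw]
RT 30: heading 125 -> 95
Final: pos=(-6.34,-24.522), heading=95, 17 segment(s) drawn
Segments drawn: 17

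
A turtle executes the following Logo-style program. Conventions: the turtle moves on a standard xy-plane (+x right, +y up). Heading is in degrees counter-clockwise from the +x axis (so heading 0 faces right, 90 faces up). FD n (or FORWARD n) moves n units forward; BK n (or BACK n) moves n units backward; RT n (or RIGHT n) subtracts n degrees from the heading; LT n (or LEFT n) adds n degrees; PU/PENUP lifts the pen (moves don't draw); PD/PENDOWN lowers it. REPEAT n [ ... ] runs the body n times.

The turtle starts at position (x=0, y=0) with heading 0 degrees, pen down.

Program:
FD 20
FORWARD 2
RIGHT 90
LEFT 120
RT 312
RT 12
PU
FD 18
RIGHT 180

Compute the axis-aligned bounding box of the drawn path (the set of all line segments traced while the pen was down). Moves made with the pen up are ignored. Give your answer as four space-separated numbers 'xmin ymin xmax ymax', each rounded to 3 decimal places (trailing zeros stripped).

Executing turtle program step by step:
Start: pos=(0,0), heading=0, pen down
FD 20: (0,0) -> (20,0) [heading=0, draw]
FD 2: (20,0) -> (22,0) [heading=0, draw]
RT 90: heading 0 -> 270
LT 120: heading 270 -> 30
RT 312: heading 30 -> 78
RT 12: heading 78 -> 66
PU: pen up
FD 18: (22,0) -> (29.321,16.444) [heading=66, move]
RT 180: heading 66 -> 246
Final: pos=(29.321,16.444), heading=246, 2 segment(s) drawn

Segment endpoints: x in {0, 20, 22}, y in {0}
xmin=0, ymin=0, xmax=22, ymax=0

Answer: 0 0 22 0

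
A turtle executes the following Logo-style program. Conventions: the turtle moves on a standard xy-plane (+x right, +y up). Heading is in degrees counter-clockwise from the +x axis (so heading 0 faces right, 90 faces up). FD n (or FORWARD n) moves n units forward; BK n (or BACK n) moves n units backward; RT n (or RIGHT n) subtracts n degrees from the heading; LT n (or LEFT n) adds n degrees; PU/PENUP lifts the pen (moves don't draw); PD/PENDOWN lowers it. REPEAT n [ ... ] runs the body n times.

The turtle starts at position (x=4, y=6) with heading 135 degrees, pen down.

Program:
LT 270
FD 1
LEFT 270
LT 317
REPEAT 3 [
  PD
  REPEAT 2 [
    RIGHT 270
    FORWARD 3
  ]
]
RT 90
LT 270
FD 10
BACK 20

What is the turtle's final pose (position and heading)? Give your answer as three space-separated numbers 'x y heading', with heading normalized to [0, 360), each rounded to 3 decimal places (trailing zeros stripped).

Executing turtle program step by step:
Start: pos=(4,6), heading=135, pen down
LT 270: heading 135 -> 45
FD 1: (4,6) -> (4.707,6.707) [heading=45, draw]
LT 270: heading 45 -> 315
LT 317: heading 315 -> 272
REPEAT 3 [
  -- iteration 1/3 --
  PD: pen down
  REPEAT 2 [
    -- iteration 1/2 --
    RT 270: heading 272 -> 2
    FD 3: (4.707,6.707) -> (7.705,6.812) [heading=2, draw]
    -- iteration 2/2 --
    RT 270: heading 2 -> 92
    FD 3: (7.705,6.812) -> (7.601,9.81) [heading=92, draw]
  ]
  -- iteration 2/3 --
  PD: pen down
  REPEAT 2 [
    -- iteration 1/2 --
    RT 270: heading 92 -> 182
    FD 3: (7.601,9.81) -> (4.602,9.705) [heading=182, draw]
    -- iteration 2/2 --
    RT 270: heading 182 -> 272
    FD 3: (4.602,9.705) -> (4.707,6.707) [heading=272, draw]
  ]
  -- iteration 3/3 --
  PD: pen down
  REPEAT 2 [
    -- iteration 1/2 --
    RT 270: heading 272 -> 2
    FD 3: (4.707,6.707) -> (7.705,6.812) [heading=2, draw]
    -- iteration 2/2 --
    RT 270: heading 2 -> 92
    FD 3: (7.705,6.812) -> (7.601,9.81) [heading=92, draw]
  ]
]
RT 90: heading 92 -> 2
LT 270: heading 2 -> 272
FD 10: (7.601,9.81) -> (7.95,-0.184) [heading=272, draw]
BK 20: (7.95,-0.184) -> (7.252,19.804) [heading=272, draw]
Final: pos=(7.252,19.804), heading=272, 9 segment(s) drawn

Answer: 7.252 19.804 272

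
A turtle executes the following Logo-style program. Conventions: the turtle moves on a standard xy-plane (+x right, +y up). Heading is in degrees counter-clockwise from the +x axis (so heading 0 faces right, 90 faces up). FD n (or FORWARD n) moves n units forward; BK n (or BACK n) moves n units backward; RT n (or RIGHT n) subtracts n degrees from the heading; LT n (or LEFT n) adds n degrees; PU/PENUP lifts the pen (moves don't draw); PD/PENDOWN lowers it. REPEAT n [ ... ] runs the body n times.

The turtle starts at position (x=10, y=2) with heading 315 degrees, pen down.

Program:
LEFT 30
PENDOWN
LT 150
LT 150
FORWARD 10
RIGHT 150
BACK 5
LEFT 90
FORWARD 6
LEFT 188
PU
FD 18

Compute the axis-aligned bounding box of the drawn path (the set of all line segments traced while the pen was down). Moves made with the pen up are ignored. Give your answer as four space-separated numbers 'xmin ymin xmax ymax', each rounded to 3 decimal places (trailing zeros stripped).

Executing turtle program step by step:
Start: pos=(10,2), heading=315, pen down
LT 30: heading 315 -> 345
PD: pen down
LT 150: heading 345 -> 135
LT 150: heading 135 -> 285
FD 10: (10,2) -> (12.588,-7.659) [heading=285, draw]
RT 150: heading 285 -> 135
BK 5: (12.588,-7.659) -> (16.124,-11.195) [heading=135, draw]
LT 90: heading 135 -> 225
FD 6: (16.124,-11.195) -> (11.881,-15.437) [heading=225, draw]
LT 188: heading 225 -> 53
PU: pen up
FD 18: (11.881,-15.437) -> (22.714,-1.062) [heading=53, move]
Final: pos=(22.714,-1.062), heading=53, 3 segment(s) drawn

Segment endpoints: x in {10, 11.881, 12.588, 16.124}, y in {-15.437, -11.195, -7.659, 2}
xmin=10, ymin=-15.437, xmax=16.124, ymax=2

Answer: 10 -15.437 16.124 2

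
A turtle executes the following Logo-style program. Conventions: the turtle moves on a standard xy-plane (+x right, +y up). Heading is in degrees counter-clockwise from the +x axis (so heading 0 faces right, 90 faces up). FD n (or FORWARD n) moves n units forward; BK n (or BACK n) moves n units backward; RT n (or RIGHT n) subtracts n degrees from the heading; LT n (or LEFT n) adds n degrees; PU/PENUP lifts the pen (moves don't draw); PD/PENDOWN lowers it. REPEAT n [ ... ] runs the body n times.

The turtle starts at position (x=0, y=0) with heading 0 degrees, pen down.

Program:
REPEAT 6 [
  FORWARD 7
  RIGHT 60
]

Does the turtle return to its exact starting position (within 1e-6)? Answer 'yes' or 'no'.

Executing turtle program step by step:
Start: pos=(0,0), heading=0, pen down
REPEAT 6 [
  -- iteration 1/6 --
  FD 7: (0,0) -> (7,0) [heading=0, draw]
  RT 60: heading 0 -> 300
  -- iteration 2/6 --
  FD 7: (7,0) -> (10.5,-6.062) [heading=300, draw]
  RT 60: heading 300 -> 240
  -- iteration 3/6 --
  FD 7: (10.5,-6.062) -> (7,-12.124) [heading=240, draw]
  RT 60: heading 240 -> 180
  -- iteration 4/6 --
  FD 7: (7,-12.124) -> (0,-12.124) [heading=180, draw]
  RT 60: heading 180 -> 120
  -- iteration 5/6 --
  FD 7: (0,-12.124) -> (-3.5,-6.062) [heading=120, draw]
  RT 60: heading 120 -> 60
  -- iteration 6/6 --
  FD 7: (-3.5,-6.062) -> (0,0) [heading=60, draw]
  RT 60: heading 60 -> 0
]
Final: pos=(0,0), heading=0, 6 segment(s) drawn

Start position: (0, 0)
Final position: (0, 0)
Distance = 0; < 1e-6 -> CLOSED

Answer: yes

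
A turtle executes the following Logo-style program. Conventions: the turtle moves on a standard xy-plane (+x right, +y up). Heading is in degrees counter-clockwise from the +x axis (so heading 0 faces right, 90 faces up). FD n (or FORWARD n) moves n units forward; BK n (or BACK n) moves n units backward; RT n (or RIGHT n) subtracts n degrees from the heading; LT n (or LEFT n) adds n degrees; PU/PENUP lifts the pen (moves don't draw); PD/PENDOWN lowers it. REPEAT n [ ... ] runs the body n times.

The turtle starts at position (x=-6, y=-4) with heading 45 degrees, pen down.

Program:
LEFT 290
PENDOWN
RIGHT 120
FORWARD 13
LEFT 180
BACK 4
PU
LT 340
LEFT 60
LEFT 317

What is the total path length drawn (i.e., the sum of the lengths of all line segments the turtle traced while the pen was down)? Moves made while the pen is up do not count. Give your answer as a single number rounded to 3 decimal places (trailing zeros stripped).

Answer: 17

Derivation:
Executing turtle program step by step:
Start: pos=(-6,-4), heading=45, pen down
LT 290: heading 45 -> 335
PD: pen down
RT 120: heading 335 -> 215
FD 13: (-6,-4) -> (-16.649,-11.456) [heading=215, draw]
LT 180: heading 215 -> 35
BK 4: (-16.649,-11.456) -> (-19.926,-13.751) [heading=35, draw]
PU: pen up
LT 340: heading 35 -> 15
LT 60: heading 15 -> 75
LT 317: heading 75 -> 32
Final: pos=(-19.926,-13.751), heading=32, 2 segment(s) drawn

Segment lengths:
  seg 1: (-6,-4) -> (-16.649,-11.456), length = 13
  seg 2: (-16.649,-11.456) -> (-19.926,-13.751), length = 4
Total = 17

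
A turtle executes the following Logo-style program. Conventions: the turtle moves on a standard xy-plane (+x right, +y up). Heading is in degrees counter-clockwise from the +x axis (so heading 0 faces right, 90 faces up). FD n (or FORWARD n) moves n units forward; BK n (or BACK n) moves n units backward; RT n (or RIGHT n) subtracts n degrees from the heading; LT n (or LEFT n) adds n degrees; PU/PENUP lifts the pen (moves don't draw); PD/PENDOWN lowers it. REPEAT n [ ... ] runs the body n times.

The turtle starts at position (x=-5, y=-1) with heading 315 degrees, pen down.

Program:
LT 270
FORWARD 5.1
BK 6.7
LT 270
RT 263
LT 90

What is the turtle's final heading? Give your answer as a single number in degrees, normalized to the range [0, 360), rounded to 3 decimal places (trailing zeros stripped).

Answer: 322

Derivation:
Executing turtle program step by step:
Start: pos=(-5,-1), heading=315, pen down
LT 270: heading 315 -> 225
FD 5.1: (-5,-1) -> (-8.606,-4.606) [heading=225, draw]
BK 6.7: (-8.606,-4.606) -> (-3.869,0.131) [heading=225, draw]
LT 270: heading 225 -> 135
RT 263: heading 135 -> 232
LT 90: heading 232 -> 322
Final: pos=(-3.869,0.131), heading=322, 2 segment(s) drawn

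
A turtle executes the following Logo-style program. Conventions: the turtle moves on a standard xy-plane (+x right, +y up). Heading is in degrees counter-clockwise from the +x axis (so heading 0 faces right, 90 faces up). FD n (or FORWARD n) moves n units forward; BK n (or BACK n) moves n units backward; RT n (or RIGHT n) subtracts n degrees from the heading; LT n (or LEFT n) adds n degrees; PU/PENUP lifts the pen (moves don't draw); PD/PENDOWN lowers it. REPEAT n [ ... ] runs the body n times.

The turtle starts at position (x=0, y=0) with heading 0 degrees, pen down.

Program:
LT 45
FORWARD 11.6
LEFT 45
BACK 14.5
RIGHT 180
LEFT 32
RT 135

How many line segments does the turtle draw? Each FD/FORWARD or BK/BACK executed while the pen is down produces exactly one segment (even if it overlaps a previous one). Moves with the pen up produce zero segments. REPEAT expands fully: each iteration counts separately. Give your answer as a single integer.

Answer: 2

Derivation:
Executing turtle program step by step:
Start: pos=(0,0), heading=0, pen down
LT 45: heading 0 -> 45
FD 11.6: (0,0) -> (8.202,8.202) [heading=45, draw]
LT 45: heading 45 -> 90
BK 14.5: (8.202,8.202) -> (8.202,-6.298) [heading=90, draw]
RT 180: heading 90 -> 270
LT 32: heading 270 -> 302
RT 135: heading 302 -> 167
Final: pos=(8.202,-6.298), heading=167, 2 segment(s) drawn
Segments drawn: 2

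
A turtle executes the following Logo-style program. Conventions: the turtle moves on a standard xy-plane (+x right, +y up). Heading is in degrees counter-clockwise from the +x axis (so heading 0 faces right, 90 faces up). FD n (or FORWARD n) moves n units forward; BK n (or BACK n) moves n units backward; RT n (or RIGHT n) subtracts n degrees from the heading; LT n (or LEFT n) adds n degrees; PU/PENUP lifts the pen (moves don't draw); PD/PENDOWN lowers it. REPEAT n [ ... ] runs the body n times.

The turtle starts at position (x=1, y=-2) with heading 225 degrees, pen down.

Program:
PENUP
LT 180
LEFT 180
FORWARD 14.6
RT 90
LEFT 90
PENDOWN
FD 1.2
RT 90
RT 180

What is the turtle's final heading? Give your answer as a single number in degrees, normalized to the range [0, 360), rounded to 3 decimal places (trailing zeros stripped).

Answer: 315

Derivation:
Executing turtle program step by step:
Start: pos=(1,-2), heading=225, pen down
PU: pen up
LT 180: heading 225 -> 45
LT 180: heading 45 -> 225
FD 14.6: (1,-2) -> (-9.324,-12.324) [heading=225, move]
RT 90: heading 225 -> 135
LT 90: heading 135 -> 225
PD: pen down
FD 1.2: (-9.324,-12.324) -> (-10.172,-13.172) [heading=225, draw]
RT 90: heading 225 -> 135
RT 180: heading 135 -> 315
Final: pos=(-10.172,-13.172), heading=315, 1 segment(s) drawn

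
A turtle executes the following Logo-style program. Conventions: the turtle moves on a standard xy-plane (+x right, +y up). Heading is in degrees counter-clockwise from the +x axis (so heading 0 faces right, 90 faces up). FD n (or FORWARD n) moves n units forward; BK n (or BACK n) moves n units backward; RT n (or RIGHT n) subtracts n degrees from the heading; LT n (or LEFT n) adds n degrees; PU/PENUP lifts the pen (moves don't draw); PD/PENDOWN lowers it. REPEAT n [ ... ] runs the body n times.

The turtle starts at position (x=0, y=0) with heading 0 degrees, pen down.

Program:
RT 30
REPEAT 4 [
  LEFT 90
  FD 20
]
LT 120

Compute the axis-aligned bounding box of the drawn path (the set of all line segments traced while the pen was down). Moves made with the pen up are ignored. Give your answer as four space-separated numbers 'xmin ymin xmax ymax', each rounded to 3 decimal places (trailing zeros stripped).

Answer: -17.321 0 10 27.321

Derivation:
Executing turtle program step by step:
Start: pos=(0,0), heading=0, pen down
RT 30: heading 0 -> 330
REPEAT 4 [
  -- iteration 1/4 --
  LT 90: heading 330 -> 60
  FD 20: (0,0) -> (10,17.321) [heading=60, draw]
  -- iteration 2/4 --
  LT 90: heading 60 -> 150
  FD 20: (10,17.321) -> (-7.321,27.321) [heading=150, draw]
  -- iteration 3/4 --
  LT 90: heading 150 -> 240
  FD 20: (-7.321,27.321) -> (-17.321,10) [heading=240, draw]
  -- iteration 4/4 --
  LT 90: heading 240 -> 330
  FD 20: (-17.321,10) -> (0,0) [heading=330, draw]
]
LT 120: heading 330 -> 90
Final: pos=(0,0), heading=90, 4 segment(s) drawn

Segment endpoints: x in {-17.321, -7.321, 0, 0, 10}, y in {0, 0, 10, 17.321, 27.321}
xmin=-17.321, ymin=0, xmax=10, ymax=27.321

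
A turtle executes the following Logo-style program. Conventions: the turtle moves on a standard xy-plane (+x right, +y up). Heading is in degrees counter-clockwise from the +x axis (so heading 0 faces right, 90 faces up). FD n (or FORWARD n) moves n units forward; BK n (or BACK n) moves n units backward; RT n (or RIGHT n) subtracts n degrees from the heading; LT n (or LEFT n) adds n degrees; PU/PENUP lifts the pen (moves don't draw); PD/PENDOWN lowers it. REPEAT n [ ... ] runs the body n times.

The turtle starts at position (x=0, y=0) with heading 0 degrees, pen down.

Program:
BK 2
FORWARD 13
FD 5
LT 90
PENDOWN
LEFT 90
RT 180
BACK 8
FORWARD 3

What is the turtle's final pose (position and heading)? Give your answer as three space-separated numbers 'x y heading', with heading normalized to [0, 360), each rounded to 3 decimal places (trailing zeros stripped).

Answer: 11 0 0

Derivation:
Executing turtle program step by step:
Start: pos=(0,0), heading=0, pen down
BK 2: (0,0) -> (-2,0) [heading=0, draw]
FD 13: (-2,0) -> (11,0) [heading=0, draw]
FD 5: (11,0) -> (16,0) [heading=0, draw]
LT 90: heading 0 -> 90
PD: pen down
LT 90: heading 90 -> 180
RT 180: heading 180 -> 0
BK 8: (16,0) -> (8,0) [heading=0, draw]
FD 3: (8,0) -> (11,0) [heading=0, draw]
Final: pos=(11,0), heading=0, 5 segment(s) drawn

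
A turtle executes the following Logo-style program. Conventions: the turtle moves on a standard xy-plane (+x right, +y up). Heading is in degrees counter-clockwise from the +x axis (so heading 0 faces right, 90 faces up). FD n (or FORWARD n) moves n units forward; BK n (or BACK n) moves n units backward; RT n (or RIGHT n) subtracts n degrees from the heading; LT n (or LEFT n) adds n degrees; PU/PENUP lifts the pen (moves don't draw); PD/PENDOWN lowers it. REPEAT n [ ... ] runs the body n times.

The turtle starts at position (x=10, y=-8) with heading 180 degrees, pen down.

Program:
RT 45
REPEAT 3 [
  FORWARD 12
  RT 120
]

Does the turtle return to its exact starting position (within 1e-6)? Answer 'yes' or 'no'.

Executing turtle program step by step:
Start: pos=(10,-8), heading=180, pen down
RT 45: heading 180 -> 135
REPEAT 3 [
  -- iteration 1/3 --
  FD 12: (10,-8) -> (1.515,0.485) [heading=135, draw]
  RT 120: heading 135 -> 15
  -- iteration 2/3 --
  FD 12: (1.515,0.485) -> (13.106,3.591) [heading=15, draw]
  RT 120: heading 15 -> 255
  -- iteration 3/3 --
  FD 12: (13.106,3.591) -> (10,-8) [heading=255, draw]
  RT 120: heading 255 -> 135
]
Final: pos=(10,-8), heading=135, 3 segment(s) drawn

Start position: (10, -8)
Final position: (10, -8)
Distance = 0; < 1e-6 -> CLOSED

Answer: yes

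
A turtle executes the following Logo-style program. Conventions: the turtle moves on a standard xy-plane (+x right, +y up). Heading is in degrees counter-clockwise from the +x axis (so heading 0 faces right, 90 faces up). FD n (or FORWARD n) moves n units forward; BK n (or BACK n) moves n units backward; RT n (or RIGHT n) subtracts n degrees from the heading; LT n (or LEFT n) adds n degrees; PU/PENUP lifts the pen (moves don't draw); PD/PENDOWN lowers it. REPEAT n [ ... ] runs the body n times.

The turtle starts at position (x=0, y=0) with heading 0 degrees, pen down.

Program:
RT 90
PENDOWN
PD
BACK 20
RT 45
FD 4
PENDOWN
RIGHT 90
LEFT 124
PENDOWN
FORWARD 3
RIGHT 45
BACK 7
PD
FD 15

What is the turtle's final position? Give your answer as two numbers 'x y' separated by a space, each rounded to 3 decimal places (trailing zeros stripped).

Executing turtle program step by step:
Start: pos=(0,0), heading=0, pen down
RT 90: heading 0 -> 270
PD: pen down
PD: pen down
BK 20: (0,0) -> (0,20) [heading=270, draw]
RT 45: heading 270 -> 225
FD 4: (0,20) -> (-2.828,17.172) [heading=225, draw]
PD: pen down
RT 90: heading 225 -> 135
LT 124: heading 135 -> 259
PD: pen down
FD 3: (-2.828,17.172) -> (-3.401,14.227) [heading=259, draw]
RT 45: heading 259 -> 214
BK 7: (-3.401,14.227) -> (2.402,18.141) [heading=214, draw]
PD: pen down
FD 15: (2.402,18.141) -> (-10.033,9.753) [heading=214, draw]
Final: pos=(-10.033,9.753), heading=214, 5 segment(s) drawn

Answer: -10.033 9.753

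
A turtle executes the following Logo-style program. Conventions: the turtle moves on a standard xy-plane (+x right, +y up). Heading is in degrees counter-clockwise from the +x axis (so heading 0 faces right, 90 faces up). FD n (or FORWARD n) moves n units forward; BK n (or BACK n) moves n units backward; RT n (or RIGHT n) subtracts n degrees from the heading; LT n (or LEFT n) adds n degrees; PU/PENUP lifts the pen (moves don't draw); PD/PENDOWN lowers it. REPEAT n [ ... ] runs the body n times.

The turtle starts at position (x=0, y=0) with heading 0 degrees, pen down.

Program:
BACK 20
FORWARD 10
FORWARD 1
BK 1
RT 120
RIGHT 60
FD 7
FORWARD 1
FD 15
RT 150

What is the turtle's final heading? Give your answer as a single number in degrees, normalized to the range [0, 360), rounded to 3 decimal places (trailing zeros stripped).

Answer: 30

Derivation:
Executing turtle program step by step:
Start: pos=(0,0), heading=0, pen down
BK 20: (0,0) -> (-20,0) [heading=0, draw]
FD 10: (-20,0) -> (-10,0) [heading=0, draw]
FD 1: (-10,0) -> (-9,0) [heading=0, draw]
BK 1: (-9,0) -> (-10,0) [heading=0, draw]
RT 120: heading 0 -> 240
RT 60: heading 240 -> 180
FD 7: (-10,0) -> (-17,0) [heading=180, draw]
FD 1: (-17,0) -> (-18,0) [heading=180, draw]
FD 15: (-18,0) -> (-33,0) [heading=180, draw]
RT 150: heading 180 -> 30
Final: pos=(-33,0), heading=30, 7 segment(s) drawn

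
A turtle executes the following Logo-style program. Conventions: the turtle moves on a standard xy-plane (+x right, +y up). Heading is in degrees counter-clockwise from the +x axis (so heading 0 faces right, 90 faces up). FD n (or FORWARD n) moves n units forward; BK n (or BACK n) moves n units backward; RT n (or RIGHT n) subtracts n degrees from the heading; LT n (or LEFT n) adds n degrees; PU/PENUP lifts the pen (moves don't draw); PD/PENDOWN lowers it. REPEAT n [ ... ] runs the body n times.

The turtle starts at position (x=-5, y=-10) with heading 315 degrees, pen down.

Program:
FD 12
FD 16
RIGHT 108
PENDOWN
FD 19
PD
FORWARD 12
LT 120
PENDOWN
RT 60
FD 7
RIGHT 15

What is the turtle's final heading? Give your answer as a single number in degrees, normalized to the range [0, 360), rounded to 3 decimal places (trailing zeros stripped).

Executing turtle program step by step:
Start: pos=(-5,-10), heading=315, pen down
FD 12: (-5,-10) -> (3.485,-18.485) [heading=315, draw]
FD 16: (3.485,-18.485) -> (14.799,-29.799) [heading=315, draw]
RT 108: heading 315 -> 207
PD: pen down
FD 19: (14.799,-29.799) -> (-2.13,-38.425) [heading=207, draw]
PD: pen down
FD 12: (-2.13,-38.425) -> (-12.822,-43.873) [heading=207, draw]
LT 120: heading 207 -> 327
PD: pen down
RT 60: heading 327 -> 267
FD 7: (-12.822,-43.873) -> (-13.189,-50.863) [heading=267, draw]
RT 15: heading 267 -> 252
Final: pos=(-13.189,-50.863), heading=252, 5 segment(s) drawn

Answer: 252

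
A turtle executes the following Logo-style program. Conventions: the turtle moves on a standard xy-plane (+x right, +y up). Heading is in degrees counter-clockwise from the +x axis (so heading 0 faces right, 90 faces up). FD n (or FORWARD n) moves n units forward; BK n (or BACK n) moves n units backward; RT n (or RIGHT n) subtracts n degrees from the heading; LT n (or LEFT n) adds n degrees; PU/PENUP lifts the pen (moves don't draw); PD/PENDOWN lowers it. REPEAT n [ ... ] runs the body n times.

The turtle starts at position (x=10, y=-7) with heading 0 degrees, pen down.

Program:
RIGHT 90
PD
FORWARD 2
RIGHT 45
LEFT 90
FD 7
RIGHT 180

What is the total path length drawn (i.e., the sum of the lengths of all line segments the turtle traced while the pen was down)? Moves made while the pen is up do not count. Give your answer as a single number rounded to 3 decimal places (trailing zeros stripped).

Executing turtle program step by step:
Start: pos=(10,-7), heading=0, pen down
RT 90: heading 0 -> 270
PD: pen down
FD 2: (10,-7) -> (10,-9) [heading=270, draw]
RT 45: heading 270 -> 225
LT 90: heading 225 -> 315
FD 7: (10,-9) -> (14.95,-13.95) [heading=315, draw]
RT 180: heading 315 -> 135
Final: pos=(14.95,-13.95), heading=135, 2 segment(s) drawn

Segment lengths:
  seg 1: (10,-7) -> (10,-9), length = 2
  seg 2: (10,-9) -> (14.95,-13.95), length = 7
Total = 9

Answer: 9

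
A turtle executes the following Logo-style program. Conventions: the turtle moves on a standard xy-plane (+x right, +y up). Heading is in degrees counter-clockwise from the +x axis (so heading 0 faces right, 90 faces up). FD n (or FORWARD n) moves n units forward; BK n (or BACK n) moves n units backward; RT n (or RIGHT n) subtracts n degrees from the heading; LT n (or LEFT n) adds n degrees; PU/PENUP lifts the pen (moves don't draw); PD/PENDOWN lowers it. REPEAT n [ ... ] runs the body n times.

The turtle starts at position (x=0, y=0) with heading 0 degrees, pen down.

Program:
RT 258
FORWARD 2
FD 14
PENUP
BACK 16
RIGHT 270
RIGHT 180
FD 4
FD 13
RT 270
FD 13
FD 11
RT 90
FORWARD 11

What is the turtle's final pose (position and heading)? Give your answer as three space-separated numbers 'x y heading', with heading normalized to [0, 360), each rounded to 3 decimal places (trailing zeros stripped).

Answer: 22.398 29.297 12

Derivation:
Executing turtle program step by step:
Start: pos=(0,0), heading=0, pen down
RT 258: heading 0 -> 102
FD 2: (0,0) -> (-0.416,1.956) [heading=102, draw]
FD 14: (-0.416,1.956) -> (-3.327,15.65) [heading=102, draw]
PU: pen up
BK 16: (-3.327,15.65) -> (0,0) [heading=102, move]
RT 270: heading 102 -> 192
RT 180: heading 192 -> 12
FD 4: (0,0) -> (3.913,0.832) [heading=12, move]
FD 13: (3.913,0.832) -> (16.629,3.534) [heading=12, move]
RT 270: heading 12 -> 102
FD 13: (16.629,3.534) -> (13.926,16.25) [heading=102, move]
FD 11: (13.926,16.25) -> (11.639,27.01) [heading=102, move]
RT 90: heading 102 -> 12
FD 11: (11.639,27.01) -> (22.398,29.297) [heading=12, move]
Final: pos=(22.398,29.297), heading=12, 2 segment(s) drawn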